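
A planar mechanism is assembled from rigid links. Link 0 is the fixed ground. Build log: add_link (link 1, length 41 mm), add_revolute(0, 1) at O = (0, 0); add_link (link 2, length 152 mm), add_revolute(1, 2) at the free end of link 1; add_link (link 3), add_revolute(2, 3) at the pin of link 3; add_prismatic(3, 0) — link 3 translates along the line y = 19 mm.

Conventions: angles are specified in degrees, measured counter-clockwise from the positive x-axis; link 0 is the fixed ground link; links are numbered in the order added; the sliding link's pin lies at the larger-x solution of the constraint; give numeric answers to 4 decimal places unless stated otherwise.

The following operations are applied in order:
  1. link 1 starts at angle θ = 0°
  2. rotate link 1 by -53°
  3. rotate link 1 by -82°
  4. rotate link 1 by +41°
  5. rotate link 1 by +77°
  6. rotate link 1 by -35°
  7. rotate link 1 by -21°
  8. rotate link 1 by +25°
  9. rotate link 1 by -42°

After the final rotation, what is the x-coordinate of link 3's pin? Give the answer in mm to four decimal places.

geometry: r = 41 mm, L = 152 mm, e = 19 mm; θ starts at 0°
rotate link 1 by -53°: θ ← 0° -53° = -53°
rotate link 1 by -82°: θ ← -53° -82° = -135°
rotate link 1 by +41°: θ ← -135° +41° = -94°
rotate link 1 by +77°: θ ← -94° +77° = -17°
rotate link 1 by -35°: θ ← -17° -35° = -52°
rotate link 1 by -21°: θ ← -52° -21° = -73°
rotate link 1 by +25°: θ ← -73° +25° = -48°
rotate link 1 by -42°: θ ← -48° -42° = -90°
crank pin P = (r cos θ, r sin θ) = (0.000000, -41.000000)
h = r sin θ − e = -41.000000 − 19 = -60.000000
x = r cos θ + √(L² − h²) = 0.000000 + 139.656722 = 139.656722

139.6567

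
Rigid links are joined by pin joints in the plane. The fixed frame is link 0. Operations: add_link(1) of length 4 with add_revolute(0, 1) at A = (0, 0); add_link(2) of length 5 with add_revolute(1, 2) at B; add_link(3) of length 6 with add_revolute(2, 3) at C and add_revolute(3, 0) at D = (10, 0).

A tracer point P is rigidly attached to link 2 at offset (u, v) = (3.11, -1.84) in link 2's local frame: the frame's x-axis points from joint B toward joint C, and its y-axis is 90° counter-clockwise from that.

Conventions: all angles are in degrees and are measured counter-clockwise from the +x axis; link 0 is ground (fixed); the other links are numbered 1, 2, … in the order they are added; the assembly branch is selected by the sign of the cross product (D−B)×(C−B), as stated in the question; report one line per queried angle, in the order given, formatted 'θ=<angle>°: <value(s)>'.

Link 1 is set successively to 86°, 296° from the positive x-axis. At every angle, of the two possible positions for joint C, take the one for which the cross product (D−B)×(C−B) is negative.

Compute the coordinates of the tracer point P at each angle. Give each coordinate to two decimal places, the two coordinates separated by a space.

A=(0,0), D=(10.00,0)
θ=86°: B = A + 4.00·(cos86°, sin86°) = (0.2790, 3.9903)
θ=86°: |BD| = 10.5081
θ=86°: circle(B,5.00) ∩ circle(D,6.00): a=4.7306, h=1.6190
θ=86°:   candidates: C₊=(5.2701,3.6916) cross=17.013; C₋=(4.0405,0.6961) cross=-17.013
θ=86°:   branch - wants cross < 0 → take C=(4.0405,0.6961) (cross=-17.013)
θ=86°: ex = (C−B)/|BC| = (0.7523,-0.6588); ey = (0.6588,0.7523)
θ=86°: P = B + 3.11·ex + -1.84·ey = (1.4064,0.5571)
θ=296°: B = A + 4.00·(cos296°, sin296°) = (1.7535, -3.5952)
θ=296°: |BD| = 8.9961
θ=296°: circle(B,5.00) ∩ circle(D,6.00): a=3.8867, h=3.1454
θ=296°:   candidates: C₊=(4.0593,0.8414) cross=28.297; C₋=(6.5733,-4.9252) cross=-28.297
θ=296°:   branch - wants cross < 0 → take C=(6.5733,-4.9252) (cross=-28.297)
θ=296°: ex = (C−B)/|BC| = (0.9640,-0.2660); ey = (0.2660,0.9640)
θ=296°: P = B + 3.11·ex + -1.84·ey = (4.2620,-6.1962)

θ=86°: 1.41 0.56
θ=296°: 4.26 -6.20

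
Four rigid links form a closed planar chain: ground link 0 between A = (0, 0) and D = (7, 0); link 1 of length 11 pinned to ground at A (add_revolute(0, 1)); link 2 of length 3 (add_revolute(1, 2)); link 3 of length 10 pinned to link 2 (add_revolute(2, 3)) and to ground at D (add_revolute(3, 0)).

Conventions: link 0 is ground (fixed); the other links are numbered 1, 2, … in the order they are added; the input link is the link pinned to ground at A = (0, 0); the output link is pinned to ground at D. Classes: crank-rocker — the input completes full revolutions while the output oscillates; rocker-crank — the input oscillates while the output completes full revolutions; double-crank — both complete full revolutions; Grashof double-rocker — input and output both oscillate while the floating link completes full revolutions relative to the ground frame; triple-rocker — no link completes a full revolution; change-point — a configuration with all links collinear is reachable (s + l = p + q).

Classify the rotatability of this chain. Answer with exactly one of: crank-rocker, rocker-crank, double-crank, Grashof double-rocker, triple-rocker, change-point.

lengths: ground=7, input=11, coupler=3, output=10
sorted: s=3 (shortest), l=11 (longest), p+q=17
s + l = 14 vs p + q = 17
s + l < p + q (Grashof) with shortest = coupler link → Grashof double-rocker

Grashof double-rocker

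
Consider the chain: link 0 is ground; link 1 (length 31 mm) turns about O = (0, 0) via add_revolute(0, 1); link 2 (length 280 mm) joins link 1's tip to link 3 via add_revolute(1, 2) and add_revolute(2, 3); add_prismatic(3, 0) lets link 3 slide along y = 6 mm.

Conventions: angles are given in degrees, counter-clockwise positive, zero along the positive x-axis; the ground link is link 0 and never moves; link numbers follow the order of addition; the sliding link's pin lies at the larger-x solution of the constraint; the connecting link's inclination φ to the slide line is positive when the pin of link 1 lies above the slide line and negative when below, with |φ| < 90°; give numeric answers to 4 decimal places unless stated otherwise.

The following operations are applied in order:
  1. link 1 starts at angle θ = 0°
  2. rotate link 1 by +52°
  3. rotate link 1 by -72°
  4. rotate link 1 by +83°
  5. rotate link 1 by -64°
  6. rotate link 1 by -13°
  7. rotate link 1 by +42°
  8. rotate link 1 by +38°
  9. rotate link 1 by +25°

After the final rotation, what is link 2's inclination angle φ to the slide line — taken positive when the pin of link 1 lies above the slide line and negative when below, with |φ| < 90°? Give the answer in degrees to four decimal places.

geometry: r = 31 mm, L = 280 mm, e = 6 mm; θ starts at 0°
rotate link 1 by +52°: θ ← 0° +52° = 52°
rotate link 1 by -72°: θ ← 52° -72° = -20°
rotate link 1 by +83°: θ ← -20° +83° = 63°
rotate link 1 by -64°: θ ← 63° -64° = -1°
rotate link 1 by -13°: θ ← -1° -13° = -14°
rotate link 1 by +42°: θ ← -14° +42° = 28°
rotate link 1 by +38°: θ ← 28° +38° = 66°
rotate link 1 by +25°: θ ← 66° +25° = 91°
h = r sin θ − e = 30.995279 − 6 = 24.995279
sin φ = h / L = 24.995279 / 280 = 0.08926885
φ = arcsin(0.08926885) = 5.121546°

5.1215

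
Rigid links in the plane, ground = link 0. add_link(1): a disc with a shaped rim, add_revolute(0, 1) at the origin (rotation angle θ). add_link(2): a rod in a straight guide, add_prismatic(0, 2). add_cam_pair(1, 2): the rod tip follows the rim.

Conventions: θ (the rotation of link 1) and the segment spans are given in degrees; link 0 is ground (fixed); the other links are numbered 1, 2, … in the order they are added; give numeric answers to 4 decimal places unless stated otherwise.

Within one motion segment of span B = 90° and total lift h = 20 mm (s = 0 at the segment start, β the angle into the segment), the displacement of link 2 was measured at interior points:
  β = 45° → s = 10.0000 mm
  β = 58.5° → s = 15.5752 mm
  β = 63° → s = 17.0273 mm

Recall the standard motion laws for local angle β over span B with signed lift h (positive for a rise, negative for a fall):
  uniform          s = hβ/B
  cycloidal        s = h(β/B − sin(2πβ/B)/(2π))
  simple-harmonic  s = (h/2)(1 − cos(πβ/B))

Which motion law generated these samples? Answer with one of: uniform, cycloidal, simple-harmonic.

candidates at β/B = r: uniform s = h·r (linear in β); cycloidal s = h·(r − sin(2πr)/(2π)); simple-harmonic s = (h/2)(1 − cos(πr))
β=45°: printed 10.0000 | uniform 10.0000, cycloidal 10.0000, simple-harmonic 10.0000
β=58.5°: printed 15.5752 | uniform 13.0000, cycloidal 15.5752, simple-harmonic 14.5399
β=63°: printed 17.0273 | uniform 14.0000, cycloidal 17.0273, simple-harmonic 15.8779
only one law matches every sample → cycloidal

cycloidal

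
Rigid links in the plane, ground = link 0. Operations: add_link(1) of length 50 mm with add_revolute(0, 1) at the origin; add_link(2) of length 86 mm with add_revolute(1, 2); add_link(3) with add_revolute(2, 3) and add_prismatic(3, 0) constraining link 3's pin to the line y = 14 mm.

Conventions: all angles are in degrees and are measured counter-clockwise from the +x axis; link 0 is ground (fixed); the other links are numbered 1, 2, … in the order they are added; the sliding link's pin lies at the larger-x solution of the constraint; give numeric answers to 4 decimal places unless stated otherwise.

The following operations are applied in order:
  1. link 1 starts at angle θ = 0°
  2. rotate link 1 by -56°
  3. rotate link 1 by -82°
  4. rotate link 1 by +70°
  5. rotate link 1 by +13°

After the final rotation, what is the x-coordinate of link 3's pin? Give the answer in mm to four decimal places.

geometry: r = 50 mm, L = 86 mm, e = 14 mm; θ starts at 0°
rotate link 1 by -56°: θ ← 0° -56° = -56°
rotate link 1 by -82°: θ ← -56° -82° = -138°
rotate link 1 by +70°: θ ← -138° +70° = -68°
rotate link 1 by +13°: θ ← -68° +13° = -55°
crank pin P = (r cos θ, r sin θ) = (28.678822, -40.957602)
h = r sin θ − e = -40.957602 − 14 = -54.957602
x = r cos θ + √(L² − h²) = 28.678822 + 66.148787 = 94.827608

94.8276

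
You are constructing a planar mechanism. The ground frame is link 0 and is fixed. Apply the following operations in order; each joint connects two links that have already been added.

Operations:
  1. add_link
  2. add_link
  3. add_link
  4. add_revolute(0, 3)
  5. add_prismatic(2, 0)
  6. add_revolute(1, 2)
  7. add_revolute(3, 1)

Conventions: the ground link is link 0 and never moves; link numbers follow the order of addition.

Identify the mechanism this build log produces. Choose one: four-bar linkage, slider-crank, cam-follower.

links: 4 (incl. ground); joints: 3 revolute, 1 prismatic, 0 higher (cam) pair, forming one closed loop
4 links, 3 revolutes + 1 prismatic in one loop → slider-crank

slider-crank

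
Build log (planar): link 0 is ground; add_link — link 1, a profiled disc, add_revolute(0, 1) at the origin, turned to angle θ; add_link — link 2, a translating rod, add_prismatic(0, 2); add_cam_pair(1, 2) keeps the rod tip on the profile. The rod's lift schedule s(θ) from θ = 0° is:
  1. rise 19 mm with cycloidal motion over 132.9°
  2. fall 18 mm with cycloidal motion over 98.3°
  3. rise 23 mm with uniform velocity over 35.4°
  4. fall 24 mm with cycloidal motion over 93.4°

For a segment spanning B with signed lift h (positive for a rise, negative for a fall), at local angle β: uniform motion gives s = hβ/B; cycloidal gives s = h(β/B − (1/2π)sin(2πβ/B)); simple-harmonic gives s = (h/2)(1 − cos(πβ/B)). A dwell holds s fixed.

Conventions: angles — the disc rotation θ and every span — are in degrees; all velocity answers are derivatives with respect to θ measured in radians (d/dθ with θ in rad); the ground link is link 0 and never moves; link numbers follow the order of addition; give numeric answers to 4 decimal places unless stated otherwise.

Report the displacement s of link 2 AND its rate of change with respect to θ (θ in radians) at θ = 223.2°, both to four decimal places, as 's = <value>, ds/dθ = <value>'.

seg 1 [0°–132.9°] cycloidal, h=19: full span → s += 19 → s = 19.0000
seg 2 [132.9°–231.2°] cycloidal, h=-18: θ=223.2° here. β=90.3, B=98.3. -18·(0.9186 − sin(2π·0.9186)/(2π)) = -17.9370 → s = 1.0630
velocity in seg [132.9°–231.2°] (cycloidal), θ in radians: β = 90.3° = 1.5760 rad, B = 98.3° = 1.7157 rad; ds/dθ = (h/B)(1 − cos(2πβ/B)) = ((-18)/1.7157)(1 − cos(2π·0.9186)) = -1.342024 mm/rad

s = 1.0630, ds/dθ = -1.3420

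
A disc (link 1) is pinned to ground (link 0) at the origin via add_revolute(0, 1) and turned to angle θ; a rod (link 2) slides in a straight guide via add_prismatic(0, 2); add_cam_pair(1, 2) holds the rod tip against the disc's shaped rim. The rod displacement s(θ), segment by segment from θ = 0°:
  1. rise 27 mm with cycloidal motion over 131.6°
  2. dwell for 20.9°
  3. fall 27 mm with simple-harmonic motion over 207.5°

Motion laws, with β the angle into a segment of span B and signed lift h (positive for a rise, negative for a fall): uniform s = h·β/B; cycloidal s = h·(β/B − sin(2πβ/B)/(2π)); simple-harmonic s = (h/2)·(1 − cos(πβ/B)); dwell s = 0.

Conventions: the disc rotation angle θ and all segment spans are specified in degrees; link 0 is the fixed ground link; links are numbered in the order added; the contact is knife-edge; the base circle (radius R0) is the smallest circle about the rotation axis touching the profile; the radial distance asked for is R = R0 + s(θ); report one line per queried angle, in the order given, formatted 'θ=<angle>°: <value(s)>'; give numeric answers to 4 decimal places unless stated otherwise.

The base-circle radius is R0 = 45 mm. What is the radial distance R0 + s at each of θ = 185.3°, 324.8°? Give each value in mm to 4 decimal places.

segment 1 (0° to 131.6°, cycloidal, h = 27) is passed completely: s = 0.0000 + (27) = 27.0000
segment 2 (131.6° to 152.5°, dwell): s unchanged at 27.0000
θ = 185.3° falls in segment 3 (152.5° to 360°, simple-harmonic, h = -27): β = 185.3 − 152.5 = 32.8°, B = 207.5°; Δs = -27/2·(1 − cos(π·0.1581)) = -1.6307; s = 27.0000 − 1.6307 = 25.3693
θ = 324.8° falls in segment 3 (152.5° to 360°, simple-harmonic, h = -27): β = 324.8 − 152.5 = 172.3°, B = 207.5°; Δs = -27/2·(1 − cos(π·0.8304)) = -25.1278; s = 27.0000 − 25.1278 = 1.8722
θ=185.3°: R = R0 + s = 45 + 25.3693 = 70.3693
θ=324.8°: R = R0 + s = 45 + 1.8722 = 46.8722

θ=185.3°: 70.3693
θ=324.8°: 46.8722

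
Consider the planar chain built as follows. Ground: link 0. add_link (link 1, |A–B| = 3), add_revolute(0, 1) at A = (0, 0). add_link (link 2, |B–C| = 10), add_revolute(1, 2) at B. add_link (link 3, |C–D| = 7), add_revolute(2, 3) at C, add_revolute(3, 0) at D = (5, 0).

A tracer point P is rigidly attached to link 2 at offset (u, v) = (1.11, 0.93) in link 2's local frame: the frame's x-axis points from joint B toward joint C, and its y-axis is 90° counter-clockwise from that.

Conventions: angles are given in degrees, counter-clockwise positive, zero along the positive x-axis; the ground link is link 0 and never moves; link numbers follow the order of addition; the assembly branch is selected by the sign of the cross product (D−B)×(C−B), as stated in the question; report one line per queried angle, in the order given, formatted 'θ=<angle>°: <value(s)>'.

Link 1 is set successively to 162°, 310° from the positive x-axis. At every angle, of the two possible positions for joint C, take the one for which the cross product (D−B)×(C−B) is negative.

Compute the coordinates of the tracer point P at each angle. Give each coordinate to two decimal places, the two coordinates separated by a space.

A=(0,0), D=(5.00,0)
θ=162°: B = A + 3.00·(cos162°, sin162°) = (-2.8532, 0.9271)
θ=162°: |BD| = 7.9077
θ=162°: circle(B,10.00) ∩ circle(D,7.00): a=7.1786, h=6.9619
θ=162°:   candidates: C₊=(5.0921,6.9994) cross=55.053; C₋=(3.4597,-6.8284) cross=-55.053
θ=162°:   branch - wants cross < 0 → take C=(3.4597,-6.8284) (cross=-55.053)
θ=162°: ex = (C−B)/|BC| = (0.6313,-0.7755); ey = (0.7755,0.6313)
θ=162°: P = B + 1.11·ex + 0.93·ey = (-1.4312,0.6533)
θ=310°: B = A + 3.00·(cos310°, sin310°) = (1.9284, -2.2981)
θ=310°: |BD| = 3.8362
θ=310°: circle(B,10.00) ∩ circle(D,7.00): a=8.5653, h=5.1610
θ=310°:   candidates: C₊=(5.6949,6.9654) cross=19.798; C₋=(11.8784,-1.2993) cross=-19.798
θ=310°:   branch - wants cross < 0 → take C=(11.8784,-1.2993) (cross=-19.798)
θ=310°: ex = (C−B)/|BC| = (0.9950,0.0999); ey = (-0.0999,0.9950)
θ=310°: P = B + 1.11·ex + 0.93·ey = (2.9399,-1.2619)

θ=162°: -1.43 0.65
θ=310°: 2.94 -1.26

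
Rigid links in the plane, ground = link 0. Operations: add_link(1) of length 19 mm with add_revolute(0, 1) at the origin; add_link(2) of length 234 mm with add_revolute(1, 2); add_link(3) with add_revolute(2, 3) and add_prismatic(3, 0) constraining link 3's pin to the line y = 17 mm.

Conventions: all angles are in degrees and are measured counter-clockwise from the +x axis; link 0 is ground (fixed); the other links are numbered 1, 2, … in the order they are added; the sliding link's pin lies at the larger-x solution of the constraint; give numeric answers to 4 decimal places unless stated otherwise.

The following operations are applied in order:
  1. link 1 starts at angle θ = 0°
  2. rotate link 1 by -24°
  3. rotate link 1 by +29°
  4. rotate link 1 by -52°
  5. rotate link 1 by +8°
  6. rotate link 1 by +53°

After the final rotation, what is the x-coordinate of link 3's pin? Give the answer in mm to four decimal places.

geometry: r = 19 mm, L = 234 mm, e = 17 mm; θ starts at 0°
rotate link 1 by -24°: θ ← 0° -24° = -24°
rotate link 1 by +29°: θ ← -24° +29° = 5°
rotate link 1 by -52°: θ ← 5° -52° = -47°
rotate link 1 by +8°: θ ← -47° +8° = -39°
rotate link 1 by +53°: θ ← -39° +53° = 14°
crank pin P = (r cos θ, r sin θ) = (18.435619, 4.596516)
h = r sin θ − e = 4.596516 − 17 = -12.403484
x = r cos θ + √(L² − h²) = 18.435619 + 233.671037 = 252.106656

252.1067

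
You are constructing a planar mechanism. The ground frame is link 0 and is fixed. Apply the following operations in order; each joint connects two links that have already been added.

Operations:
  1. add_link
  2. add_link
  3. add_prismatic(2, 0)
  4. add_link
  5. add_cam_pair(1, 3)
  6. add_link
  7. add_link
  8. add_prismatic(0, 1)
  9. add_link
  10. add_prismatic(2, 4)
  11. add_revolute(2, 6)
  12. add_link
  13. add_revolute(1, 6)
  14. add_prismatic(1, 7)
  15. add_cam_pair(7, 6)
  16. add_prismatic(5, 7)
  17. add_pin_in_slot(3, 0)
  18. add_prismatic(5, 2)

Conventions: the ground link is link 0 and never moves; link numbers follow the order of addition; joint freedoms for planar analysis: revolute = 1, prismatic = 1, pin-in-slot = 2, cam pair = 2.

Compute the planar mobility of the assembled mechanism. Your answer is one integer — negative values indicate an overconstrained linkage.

(L,J1,J2)=(1,0,0); link0 fixed
link1: (2,0,0)
link2: (3,0,0)
P 2-0 [J1]: (3,1,0)
link3: (4,1,0)
C 1-3 [J2]: (4,1,1)
link4: (5,1,1)
link5: (6,1,1)
P 0-1 [J1]: (6,2,1)
link6: (7,2,1)
P 2-4 [J1]: (7,3,1)
R 2-6 [J1]: (7,4,1)
link7: (8,4,1)
R 1-6 [J1]: (8,5,1)
P 1-7 [J1]: (8,6,1)
C 7-6 [J2]: (8,6,2)
P 5-7 [J1]: (8,7,2)
PS 3-0 [J2]: (8,7,3)
P 5-2 [J1]: (8,8,3)
Grübler: 3·7 − 2·8 − 3 = 2

M = 2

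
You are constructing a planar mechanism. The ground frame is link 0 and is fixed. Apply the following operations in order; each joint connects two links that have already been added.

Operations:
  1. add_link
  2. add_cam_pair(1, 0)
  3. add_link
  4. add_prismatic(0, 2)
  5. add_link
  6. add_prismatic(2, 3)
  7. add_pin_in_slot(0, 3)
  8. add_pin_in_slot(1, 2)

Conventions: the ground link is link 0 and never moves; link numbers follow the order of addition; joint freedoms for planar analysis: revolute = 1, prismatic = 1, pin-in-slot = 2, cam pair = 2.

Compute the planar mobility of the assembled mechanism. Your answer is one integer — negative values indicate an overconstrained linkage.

L=1 J1=0 J2=0
add link → L=2 J1=0 J2=0
C@1,0 dof=2 J2 → L=2 J1=0 J2=1
add link → L=3 J1=0 J2=1
P@0,2 dof=1 J1 → L=3 J1=1 J2=1
add link → L=4 J1=1 J2=1
P@2,3 dof=1 J1 → L=4 J1=2 J2=1
PS@0,3 dof=2 J2 → L=4 J1=2 J2=2
PS@1,2 dof=2 J2 → L=4 J1=2 J2=3
M=3(L−1)−2J1−J2=3·3−2·2−3=2

M = 2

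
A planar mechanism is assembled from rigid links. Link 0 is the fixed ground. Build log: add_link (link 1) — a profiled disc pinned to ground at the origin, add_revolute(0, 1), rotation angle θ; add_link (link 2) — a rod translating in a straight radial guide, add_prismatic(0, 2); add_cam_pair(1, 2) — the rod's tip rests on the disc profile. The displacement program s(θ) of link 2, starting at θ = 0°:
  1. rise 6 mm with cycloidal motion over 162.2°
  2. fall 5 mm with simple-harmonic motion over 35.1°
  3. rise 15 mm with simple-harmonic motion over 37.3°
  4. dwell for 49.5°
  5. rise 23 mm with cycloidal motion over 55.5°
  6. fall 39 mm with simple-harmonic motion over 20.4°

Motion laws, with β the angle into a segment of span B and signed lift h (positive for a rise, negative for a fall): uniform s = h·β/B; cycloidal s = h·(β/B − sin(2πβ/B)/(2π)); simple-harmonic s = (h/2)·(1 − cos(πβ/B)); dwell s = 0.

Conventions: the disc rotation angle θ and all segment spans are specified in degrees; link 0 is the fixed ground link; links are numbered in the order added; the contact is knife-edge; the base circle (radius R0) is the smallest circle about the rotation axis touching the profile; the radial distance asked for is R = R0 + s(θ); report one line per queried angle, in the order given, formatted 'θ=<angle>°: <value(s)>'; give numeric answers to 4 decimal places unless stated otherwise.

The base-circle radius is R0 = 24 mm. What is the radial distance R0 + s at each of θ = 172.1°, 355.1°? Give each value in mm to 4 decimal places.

seg 1 [0°–162.2°] cycloidal, h=6: full span → s += 6 → s = 6.0000
seg 2 [162.2°–197.3°] simple-harmonic, h=-5: θ=172.1° here. β=9.9, B=35.1. -5/2·(1 − cos(π·0.2821)) = -0.9189 → s = 5.0811
seg 2 [162.2°–197.3°] simple-harmonic, h=-5: full span → s += -5 → s = 1.0000
seg 3 [197.3°–234.6°] simple-harmonic, h=15: full span → s += 15 → s = 16.0000
seg 4 [234.6°–284.1°] dwell: s stays 16.0000
seg 5 [284.1°–339.6°] cycloidal, h=23: full span → s += 23 → s = 39.0000
seg 6 [339.6°–360°] simple-harmonic, h=-39: θ=355.1° here. β=15.5, B=20.4. -39/2·(1 − cos(π·0.7598)) = -33.7067 → s = 5.2933
θ=172.1°: R = R0 + s = 24 + 5.0811 = 29.0811
θ=355.1°: R = R0 + s = 24 + 5.2933 = 29.2933

θ=172.1°: 29.0811
θ=355.1°: 29.2933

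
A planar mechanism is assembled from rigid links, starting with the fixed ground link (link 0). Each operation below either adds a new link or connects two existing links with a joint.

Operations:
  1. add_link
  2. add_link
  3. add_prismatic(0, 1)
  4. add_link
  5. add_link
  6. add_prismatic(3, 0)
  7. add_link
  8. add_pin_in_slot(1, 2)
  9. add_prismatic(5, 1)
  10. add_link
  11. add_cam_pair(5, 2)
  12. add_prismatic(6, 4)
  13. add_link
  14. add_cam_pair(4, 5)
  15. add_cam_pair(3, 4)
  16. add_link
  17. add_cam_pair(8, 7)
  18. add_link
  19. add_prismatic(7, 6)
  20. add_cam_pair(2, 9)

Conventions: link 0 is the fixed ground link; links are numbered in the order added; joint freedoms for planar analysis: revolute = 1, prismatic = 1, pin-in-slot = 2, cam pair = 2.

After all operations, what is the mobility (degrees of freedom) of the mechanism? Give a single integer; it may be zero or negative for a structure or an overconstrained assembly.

ground; <1,0,0>
#1 <2,0,0>
#2 <3,0,0>
P:0↔1 J1 <3,1,0>
#3 <4,1,0>
#4 <5,1,0>
P:3↔0 J1 <5,2,0>
#5 <6,2,0>
PS:1↔2 J2 <6,2,1>
P:5↔1 J1 <6,3,1>
#6 <7,3,1>
C:5↔2 J2 <7,3,2>
P:6↔4 J1 <7,4,2>
#7 <8,4,2>
C:4↔5 J2 <8,4,3>
C:3↔4 J2 <8,4,4>
#8 <9,4,4>
C:8↔7 J2 <9,4,5>
#9 <10,4,5>
P:7↔6 J1 <10,5,5>
C:2↔9 J2 <10,5,6>
3×9 − 2×5 − 1×6 = 11

M = 11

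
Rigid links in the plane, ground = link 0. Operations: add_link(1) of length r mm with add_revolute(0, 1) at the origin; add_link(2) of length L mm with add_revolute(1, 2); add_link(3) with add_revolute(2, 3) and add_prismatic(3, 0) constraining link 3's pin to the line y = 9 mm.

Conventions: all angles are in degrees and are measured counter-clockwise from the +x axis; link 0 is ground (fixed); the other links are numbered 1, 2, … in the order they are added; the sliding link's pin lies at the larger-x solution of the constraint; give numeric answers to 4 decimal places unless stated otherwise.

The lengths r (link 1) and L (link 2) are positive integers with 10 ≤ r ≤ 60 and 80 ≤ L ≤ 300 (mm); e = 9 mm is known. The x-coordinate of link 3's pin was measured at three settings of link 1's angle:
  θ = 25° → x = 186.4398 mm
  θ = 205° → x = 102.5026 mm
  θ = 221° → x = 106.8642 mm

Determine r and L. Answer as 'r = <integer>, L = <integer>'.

constraint per measurement: (x − r cos θ)² + (r sin θ − e)² = L²
subtracting the θ₁ and θ₂ equations cancels the r² and L² terms:
r = (x₁² − x₂²) / (2[(x₁cos θ₁ + e sin θ₁) − (x₂cos θ₂ + e sin θ₂)]) = 45.0000 → r = 45
L² = (x₁ − r cos θ₁)² + (r sin θ₁ − e)² = 21316.0124 → L = 146.0000 → L = 146
check at θ₃=221°: x = 106.8642 (printed 106.8642) ✓

r = 45, L = 146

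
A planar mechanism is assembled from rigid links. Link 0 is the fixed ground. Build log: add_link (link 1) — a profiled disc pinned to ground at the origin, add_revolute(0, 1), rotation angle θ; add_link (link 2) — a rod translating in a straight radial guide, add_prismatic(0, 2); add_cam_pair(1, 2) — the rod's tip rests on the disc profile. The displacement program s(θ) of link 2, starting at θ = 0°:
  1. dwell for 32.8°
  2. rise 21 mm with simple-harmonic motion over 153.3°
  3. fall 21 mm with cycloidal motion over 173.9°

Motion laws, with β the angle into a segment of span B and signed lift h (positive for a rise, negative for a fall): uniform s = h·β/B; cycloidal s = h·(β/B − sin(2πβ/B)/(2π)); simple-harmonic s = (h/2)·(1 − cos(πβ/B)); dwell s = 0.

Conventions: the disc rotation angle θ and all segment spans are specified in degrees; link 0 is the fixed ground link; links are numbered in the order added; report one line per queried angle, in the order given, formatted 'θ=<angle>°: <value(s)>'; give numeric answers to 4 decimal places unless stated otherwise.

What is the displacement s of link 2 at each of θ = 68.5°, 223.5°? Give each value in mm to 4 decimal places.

seg 1 [0°–32.8°] dwell: s stays 0.0000
seg 2 [32.8°–186.1°] simple-harmonic, h=21: θ=68.5° here. β=35.7, B=153.3. 21/2·(1 − cos(π·0.2329)) = 2.6869 → s = 2.6869
seg 2 [32.8°–186.1°] simple-harmonic, h=21: full span → s += 21 → s = 21.0000
seg 3 [186.1°–360°] cycloidal, h=-21: θ=223.5° here. β=37.4, B=173.9. -21·(0.2151 − sin(2π·0.2151)/(2π)) = -1.2543 → s = 19.7457

θ=68.5°: 2.6869
θ=223.5°: 19.7457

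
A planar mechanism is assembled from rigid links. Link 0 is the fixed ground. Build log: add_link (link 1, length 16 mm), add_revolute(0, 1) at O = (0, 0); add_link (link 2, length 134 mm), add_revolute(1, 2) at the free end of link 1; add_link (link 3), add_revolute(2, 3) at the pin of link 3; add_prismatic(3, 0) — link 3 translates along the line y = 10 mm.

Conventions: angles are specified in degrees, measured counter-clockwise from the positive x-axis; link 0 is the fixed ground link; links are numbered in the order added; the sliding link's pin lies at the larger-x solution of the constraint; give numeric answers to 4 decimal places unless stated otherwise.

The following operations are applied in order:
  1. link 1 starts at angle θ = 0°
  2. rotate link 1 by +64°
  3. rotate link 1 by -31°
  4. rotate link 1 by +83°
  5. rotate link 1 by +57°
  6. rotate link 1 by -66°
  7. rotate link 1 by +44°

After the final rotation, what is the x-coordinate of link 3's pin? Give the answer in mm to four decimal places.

geometry: r = 16 mm, L = 134 mm, e = 10 mm; θ starts at 0°
rotate link 1 by +64°: θ ← 0° +64° = 64°
rotate link 1 by -31°: θ ← 64° -31° = 33°
rotate link 1 by +83°: θ ← 33° +83° = 116°
rotate link 1 by +57°: θ ← 116° +57° = 173°
rotate link 1 by -66°: θ ← 173° -66° = 107°
rotate link 1 by +44°: θ ← 107° +44° = 151°
crank pin P = (r cos θ, r sin θ) = (-13.993915, 7.756954)
h = r sin θ − e = 7.756954 − 10 = -2.243046
x = r cos θ + √(L² − h²) = -13.993915 + 133.981225 = 119.987310

119.9873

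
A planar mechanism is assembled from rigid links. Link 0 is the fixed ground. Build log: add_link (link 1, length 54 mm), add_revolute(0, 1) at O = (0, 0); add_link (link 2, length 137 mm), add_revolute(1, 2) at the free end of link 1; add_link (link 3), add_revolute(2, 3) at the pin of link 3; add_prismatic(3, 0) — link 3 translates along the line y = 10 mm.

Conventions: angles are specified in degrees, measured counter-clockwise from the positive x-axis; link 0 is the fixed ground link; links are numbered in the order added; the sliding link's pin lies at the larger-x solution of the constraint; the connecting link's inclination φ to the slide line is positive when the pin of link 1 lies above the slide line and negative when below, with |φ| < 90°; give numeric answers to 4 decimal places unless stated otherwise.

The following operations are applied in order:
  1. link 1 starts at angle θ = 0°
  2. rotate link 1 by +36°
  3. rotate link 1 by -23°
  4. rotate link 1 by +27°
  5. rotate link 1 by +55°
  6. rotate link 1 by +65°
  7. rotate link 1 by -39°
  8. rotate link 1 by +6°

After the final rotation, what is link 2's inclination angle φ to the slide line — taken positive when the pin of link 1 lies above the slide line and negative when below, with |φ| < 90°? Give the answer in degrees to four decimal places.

geometry: r = 54 mm, L = 137 mm, e = 10 mm; θ starts at 0°
rotate link 1 by +36°: θ ← 0° +36° = 36°
rotate link 1 by -23°: θ ← 36° -23° = 13°
rotate link 1 by +27°: θ ← 13° +27° = 40°
rotate link 1 by +55°: θ ← 40° +55° = 95°
rotate link 1 by +65°: θ ← 95° +65° = 160°
rotate link 1 by -39°: θ ← 160° -39° = 121°
rotate link 1 by +6°: θ ← 121° +6° = 127°
h = r sin θ − e = 43.126318 − 10 = 33.126318
sin φ = h / L = 33.126318 / 137 = 0.24179794
φ = arcsin(0.24179794) = 13.992680°

13.9927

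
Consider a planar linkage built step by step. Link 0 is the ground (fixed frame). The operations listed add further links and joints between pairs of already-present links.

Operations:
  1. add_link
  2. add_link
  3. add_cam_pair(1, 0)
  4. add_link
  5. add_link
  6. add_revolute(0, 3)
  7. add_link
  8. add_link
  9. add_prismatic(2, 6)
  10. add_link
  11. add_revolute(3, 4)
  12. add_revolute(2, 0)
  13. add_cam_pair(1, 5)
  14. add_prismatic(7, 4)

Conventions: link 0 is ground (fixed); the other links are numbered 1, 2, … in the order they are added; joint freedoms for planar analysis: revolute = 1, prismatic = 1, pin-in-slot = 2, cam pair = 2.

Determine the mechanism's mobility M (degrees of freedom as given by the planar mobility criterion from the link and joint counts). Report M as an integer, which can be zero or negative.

link 0 = ground. State L|J1|J2 = 1|0|0
+link1  2|0|0
+link2  3|0|0
C(1,0) f=2→J2  3|0|1
+link3  4|0|1
+link4  5|0|1
R(0,3) f=1→J1  5|1|1
+link5  6|1|1
+link6  7|1|1
P(2,6) f=1→J1  7|2|1
+link7  8|2|1
R(3,4) f=1→J1  8|3|1
R(2,0) f=1→J1  8|4|1
C(1,5) f=2→J2  8|4|2
P(7,4) f=1→J1  8|5|2
M = 3(8−1)−2·5−2 = 21−10−2 = 9

M = 9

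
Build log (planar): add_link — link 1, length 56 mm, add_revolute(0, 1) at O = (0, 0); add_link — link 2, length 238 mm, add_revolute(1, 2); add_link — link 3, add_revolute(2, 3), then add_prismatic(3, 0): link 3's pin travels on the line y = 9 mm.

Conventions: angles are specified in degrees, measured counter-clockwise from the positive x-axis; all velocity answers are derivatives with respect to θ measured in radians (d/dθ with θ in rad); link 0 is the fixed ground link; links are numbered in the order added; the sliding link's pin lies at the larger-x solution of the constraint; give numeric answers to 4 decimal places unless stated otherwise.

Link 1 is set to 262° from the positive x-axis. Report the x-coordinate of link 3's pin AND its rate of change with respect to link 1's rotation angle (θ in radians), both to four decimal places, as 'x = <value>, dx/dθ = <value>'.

geometry: r = 56 mm, L = 238 mm, e = 9 mm
crank pin P = (r cos θ, r sin θ) = (-7.793694, -55.455012)
h = r sin θ − e = -55.455012 − 9 = -64.455012
x = r cos θ + √(L² − h²) = -7.793694 + 229.105983 = 221.312289
dx/dθ = −r sin θ − h·r cos θ/√(L² − h²) (θ in radians; h = -64.455012) = 53.262391

x = 221.3123, dx/dθ = 53.2624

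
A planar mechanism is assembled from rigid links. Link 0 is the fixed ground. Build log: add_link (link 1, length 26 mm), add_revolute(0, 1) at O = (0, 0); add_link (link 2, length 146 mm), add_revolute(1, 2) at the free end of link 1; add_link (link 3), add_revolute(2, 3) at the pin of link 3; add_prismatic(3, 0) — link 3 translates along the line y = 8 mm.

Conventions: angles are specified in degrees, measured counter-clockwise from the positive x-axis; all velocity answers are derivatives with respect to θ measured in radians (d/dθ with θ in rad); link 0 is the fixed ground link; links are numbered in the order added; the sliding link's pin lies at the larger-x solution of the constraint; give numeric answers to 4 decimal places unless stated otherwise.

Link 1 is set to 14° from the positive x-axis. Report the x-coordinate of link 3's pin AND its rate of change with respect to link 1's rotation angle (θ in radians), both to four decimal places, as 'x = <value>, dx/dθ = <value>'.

geometry: r = 26 mm, L = 146 mm, e = 8 mm
crank pin P = (r cos θ, r sin θ) = (25.227689, 6.289969)
h = r sin θ − e = 6.289969 − 8 = -1.710031
x = r cos θ + √(L² − h²) = 25.227689 + 145.989985 = 171.217674
dx/dθ = −r sin θ − h·r cos θ/√(L² − h²) (θ in radians; h = -1.710031) = -5.994469

x = 171.2177, dx/dθ = -5.9945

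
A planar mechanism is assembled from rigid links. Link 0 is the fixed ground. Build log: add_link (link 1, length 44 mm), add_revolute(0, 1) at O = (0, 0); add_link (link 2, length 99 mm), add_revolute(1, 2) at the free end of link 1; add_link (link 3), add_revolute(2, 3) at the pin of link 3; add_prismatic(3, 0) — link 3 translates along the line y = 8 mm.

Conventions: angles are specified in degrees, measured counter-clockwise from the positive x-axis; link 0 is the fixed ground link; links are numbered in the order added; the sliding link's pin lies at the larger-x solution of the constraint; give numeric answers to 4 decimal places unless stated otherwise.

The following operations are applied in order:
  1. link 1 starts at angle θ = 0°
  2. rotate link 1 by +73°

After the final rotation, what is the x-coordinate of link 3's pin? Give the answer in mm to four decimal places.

geometry: r = 44 mm, L = 99 mm, e = 8 mm; θ starts at 0°
rotate link 1 by +73°: θ ← 0° +73° = 73°
crank pin P = (r cos θ, r sin θ) = (12.864355, 42.077409)
h = r sin θ − e = 42.077409 − 8 = 34.077409
x = r cos θ + √(L² − h²) = 12.864355 + 92.950149 = 105.814504

105.8145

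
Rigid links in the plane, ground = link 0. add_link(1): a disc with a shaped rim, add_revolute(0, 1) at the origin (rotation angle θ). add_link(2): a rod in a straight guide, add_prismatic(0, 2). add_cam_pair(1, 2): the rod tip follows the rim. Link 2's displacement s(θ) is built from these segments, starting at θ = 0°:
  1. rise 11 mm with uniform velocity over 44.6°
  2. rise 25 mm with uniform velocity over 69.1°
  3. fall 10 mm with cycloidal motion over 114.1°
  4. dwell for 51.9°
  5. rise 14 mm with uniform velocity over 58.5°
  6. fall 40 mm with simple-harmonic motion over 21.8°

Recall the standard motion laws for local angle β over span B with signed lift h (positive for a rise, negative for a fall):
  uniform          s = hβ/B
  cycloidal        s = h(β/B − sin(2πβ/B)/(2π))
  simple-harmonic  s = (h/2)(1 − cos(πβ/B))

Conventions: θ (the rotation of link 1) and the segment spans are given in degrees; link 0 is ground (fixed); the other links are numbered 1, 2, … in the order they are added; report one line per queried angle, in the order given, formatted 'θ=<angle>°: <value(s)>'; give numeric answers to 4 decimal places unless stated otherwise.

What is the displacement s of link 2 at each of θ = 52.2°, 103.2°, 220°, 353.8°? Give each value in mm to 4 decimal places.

segment 1 (0° to 44.6°, uniform, h = 11) is passed completely: s = 0.0000 + (11) = 11.0000
θ = 52.2° falls in segment 2 (44.6° to 113.7°, uniform, h = 25): β = 52.2 − 44.6 = 7.6°, B = 69.1°; Δs = 25·7.6/69.1 = 2.7496; s = 11.0000 + 2.7496 = 13.7496
θ = 103.2° falls in segment 2 (44.6° to 113.7°, uniform, h = 25): β = 103.2 − 44.6 = 58.6°, B = 69.1°; Δs = 25·58.6/69.1 = 21.2012; s = 11.0000 + 21.2012 = 32.2012
segment 2 (44.6° to 113.7°, uniform, h = 25) is passed completely: s = 11.0000 + (25) = 36.0000
θ = 220° falls in segment 3 (113.7° to 227.8°, cycloidal, h = -10): β = 220 − 113.7 = 106.3°, B = 114.1°; Δs = -10·(0.9316 − sin(2π·0.9316)/(2π)) = -9.9792; s = 36.0000 − 9.9792 = 26.0208
segment 3 (113.7° to 227.8°, cycloidal, h = -10) is passed completely: s = 36.0000 + (-10) = 26.0000
segment 4 (227.8° to 279.7°, dwell): s unchanged at 26.0000
segment 5 (279.7° to 338.2°, uniform, h = 14) is passed completely: s = 26.0000 + (14) = 40.0000
θ = 353.8° falls in segment 6 (338.2° to 360°, simple-harmonic, h = -40): β = 353.8 − 338.2 = 15.6°, B = 21.8°; Δs = -40/2·(1 − cos(π·0.7156)) = -32.5341; s = 40.0000 − 32.5341 = 7.4659

θ=52.2°: 13.7496
θ=103.2°: 32.2012
θ=220°: 26.0208
θ=353.8°: 7.4659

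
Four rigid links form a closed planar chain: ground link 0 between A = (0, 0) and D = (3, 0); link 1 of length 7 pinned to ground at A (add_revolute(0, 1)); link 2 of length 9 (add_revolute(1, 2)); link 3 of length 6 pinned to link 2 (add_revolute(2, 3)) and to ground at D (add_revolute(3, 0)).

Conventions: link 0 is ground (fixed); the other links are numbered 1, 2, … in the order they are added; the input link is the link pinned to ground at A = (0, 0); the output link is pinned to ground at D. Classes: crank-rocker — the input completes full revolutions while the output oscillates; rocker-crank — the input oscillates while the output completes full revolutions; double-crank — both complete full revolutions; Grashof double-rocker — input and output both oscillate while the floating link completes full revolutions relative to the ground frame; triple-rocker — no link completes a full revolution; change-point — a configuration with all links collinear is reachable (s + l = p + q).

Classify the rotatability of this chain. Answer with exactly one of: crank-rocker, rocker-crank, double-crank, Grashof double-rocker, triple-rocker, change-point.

lengths: ground=3, input=7, coupler=9, output=6
sorted: s=3 (shortest), l=9 (longest), p+q=13
s + l = 12 vs p + q = 13
s + l < p + q (Grashof) with shortest = ground link → double-crank

double-crank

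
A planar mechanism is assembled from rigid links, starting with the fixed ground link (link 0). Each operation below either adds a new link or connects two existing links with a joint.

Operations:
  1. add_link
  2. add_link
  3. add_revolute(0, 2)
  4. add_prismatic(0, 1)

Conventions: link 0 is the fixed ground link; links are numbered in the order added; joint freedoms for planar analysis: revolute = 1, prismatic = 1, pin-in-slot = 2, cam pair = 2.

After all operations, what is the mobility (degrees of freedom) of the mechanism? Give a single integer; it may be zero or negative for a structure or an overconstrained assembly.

(L,J1,J2)=(1,0,0); link0 fixed
link1: (2,0,0)
link2: (3,0,0)
R 0-2 [J1]: (3,1,0)
P 0-1 [J1]: (3,2,0)
Grübler: 3·2 − 2·2 − 0 = 2

M = 2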